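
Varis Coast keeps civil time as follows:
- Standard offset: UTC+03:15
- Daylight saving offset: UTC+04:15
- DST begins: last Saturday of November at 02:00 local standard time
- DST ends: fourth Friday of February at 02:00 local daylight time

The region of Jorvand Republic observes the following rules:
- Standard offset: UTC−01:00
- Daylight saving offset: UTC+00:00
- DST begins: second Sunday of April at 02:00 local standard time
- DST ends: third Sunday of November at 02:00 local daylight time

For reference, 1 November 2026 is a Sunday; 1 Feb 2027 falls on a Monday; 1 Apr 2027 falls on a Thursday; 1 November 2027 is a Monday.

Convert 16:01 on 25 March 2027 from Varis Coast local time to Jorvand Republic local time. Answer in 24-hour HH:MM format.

1 November 2026 is a Sunday, so Saturdays fall on 7, 14, 21, 28; the last is November 28.
1 February 2027 is a Monday, so the first Friday is February 5 and the fourth is February 26.
Daylight saving runs 28 November 2026 – 26 February 2027; 25 March 2027 is outside that window, so Varis Coast is on standard time at UTC+03:15.
16:01 Varis Coast − 3h15m = 12:46 UTC.
1 April 2027 is a Thursday, so the first Sunday is April 4 and the second is April 11.
1 November 2027 is a Monday, so the first Sunday is November 7 and the third is November 21.
At the standard offset (UTC−01:00), 12:46 UTC − 1h = 11:46 Jorvand Republic standard time.
The standard-time date in Jorvand Republic, 25 March 2027, is outside the daylight-saving period (11 April – 21 November), so Jorvand Republic is on standard time, UTC−01:00.
12:46 UTC − 1h = 11:46 Jorvand Republic.

11:46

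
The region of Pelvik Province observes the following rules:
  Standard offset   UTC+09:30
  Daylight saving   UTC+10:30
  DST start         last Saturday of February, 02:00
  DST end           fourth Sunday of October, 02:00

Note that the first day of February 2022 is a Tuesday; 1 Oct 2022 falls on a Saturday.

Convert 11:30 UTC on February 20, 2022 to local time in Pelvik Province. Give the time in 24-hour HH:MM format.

1 February 2022 is a Tuesday, so Saturdays fall on 5, 12, 19, 26; the last is February 26.
1 October 2022 is a Saturday, so the first Sunday is October 2 and the fourth is October 23.
At the standard offset (UTC+09:30), 11:30 UTC + 9h30m = 21:00 Pelvik Province standard time.
The standard-time date in Pelvik Province, February 20, 2022, does not fall between 26 February and 23 October, so daylight saving is not in effect and Pelvik Province is at UTC+09:30.
11:30 UTC + 9h30m = 21:00 local.

21:00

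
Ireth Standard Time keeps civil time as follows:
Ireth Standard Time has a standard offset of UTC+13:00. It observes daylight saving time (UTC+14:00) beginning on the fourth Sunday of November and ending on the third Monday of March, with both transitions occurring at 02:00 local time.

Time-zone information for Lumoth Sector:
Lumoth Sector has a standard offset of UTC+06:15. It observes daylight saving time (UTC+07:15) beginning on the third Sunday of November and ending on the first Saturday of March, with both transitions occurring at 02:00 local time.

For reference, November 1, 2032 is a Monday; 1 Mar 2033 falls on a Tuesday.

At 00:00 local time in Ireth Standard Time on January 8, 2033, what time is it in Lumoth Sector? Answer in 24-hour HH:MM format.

1 November 2032 is a Monday, so the first Sunday is November 7 and the fourth is November 28.
1 March 2033 is a Tuesday, so the first Monday is March 7 and the third is March 21.
January 8, 2033 falls between 28 November 2032 and 21 March 2033, so daylight saving is in effect and Ireth Standard Time is at UTC+14:00.
00:00 Ireth Standard Time − 14h = 10:00 UTC (rolling into the previous day, 7 January 2033).
1 November 2032 is a Monday, so the first Sunday is November 7 and the third is November 21.
1 March 2033 is a Tuesday, so the first Saturday is March 5.
At the standard offset (UTC+06:15), 10:00 UTC + 6h15m = 16:15 Lumoth Sector standard time.
Daylight saving runs 21 November 2032 – 5 March 2033; the standard-time date in Lumoth Sector, January 7, 2033, is inside that window, so Lumoth Sector is at UTC+07:15.
10:00 UTC + 7h15m = 17:15 Lumoth Sector.

17:15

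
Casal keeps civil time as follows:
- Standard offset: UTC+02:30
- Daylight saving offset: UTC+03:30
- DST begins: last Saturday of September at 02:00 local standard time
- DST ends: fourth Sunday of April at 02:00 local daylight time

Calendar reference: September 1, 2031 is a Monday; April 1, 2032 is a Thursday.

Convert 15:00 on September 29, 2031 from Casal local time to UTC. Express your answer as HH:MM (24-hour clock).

11:30

1 September 2031 is a Monday, so Saturdays fall on 6, 13, 20, 27; the last is September 27.
1 April 2032 is a Thursday, so the first Sunday is April 4 and the fourth is April 25.
September 29, 2031 falls between 27 September 2031 and 25 April 2032, so daylight saving is in effect and Casal is at UTC+03:30.
15:00 local − 3h30m = 11:30 UTC.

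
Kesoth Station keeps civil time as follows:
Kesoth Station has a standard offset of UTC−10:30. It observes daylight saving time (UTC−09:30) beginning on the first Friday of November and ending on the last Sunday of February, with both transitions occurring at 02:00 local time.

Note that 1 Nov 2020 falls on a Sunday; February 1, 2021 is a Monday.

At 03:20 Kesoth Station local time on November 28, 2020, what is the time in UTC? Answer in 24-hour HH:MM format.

1 November 2020 is a Sunday, so the first Friday is November 6.
1 February 2021 is a Monday, so Sundays fall on 7, 14, 21, 28; the last is February 28.
Daylight saving runs 6 November 2020 – 28 February 2021; November 28, 2020 is inside that window, so Kesoth Station is at UTC−09:30.
03:20 local + 9h30m = 12:50 UTC.

12:50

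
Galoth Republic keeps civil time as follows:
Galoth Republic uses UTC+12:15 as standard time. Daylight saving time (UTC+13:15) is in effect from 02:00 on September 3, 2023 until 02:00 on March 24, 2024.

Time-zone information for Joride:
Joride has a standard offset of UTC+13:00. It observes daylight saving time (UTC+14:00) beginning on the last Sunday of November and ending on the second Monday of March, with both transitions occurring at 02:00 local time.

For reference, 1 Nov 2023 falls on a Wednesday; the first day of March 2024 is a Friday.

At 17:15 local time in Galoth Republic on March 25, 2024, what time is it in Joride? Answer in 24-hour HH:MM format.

18:00

March 25, 2024 does not fall between 3 September 2023 and 24 March 2024, so daylight saving is not in effect and Galoth Republic is at UTC+12:15.
17:15 Galoth Republic − 12h15m = 05:00 UTC.
1 November 2023 is a Wednesday, so Sundays fall on 5, 12, 19, 26; the last is November 26.
1 March 2024 is a Friday, so the first Monday is March 4 and the second is March 11.
At the standard offset (UTC+13:00), 05:00 UTC + 13h = 18:00 Joride standard time.
The standard-time date in Joride, March 25, 2024, is outside the daylight-saving period (26 November 2023 – 11 March 2024), so Joride is on standard time, UTC+13:00.
05:00 UTC + 13h = 18:00 Joride.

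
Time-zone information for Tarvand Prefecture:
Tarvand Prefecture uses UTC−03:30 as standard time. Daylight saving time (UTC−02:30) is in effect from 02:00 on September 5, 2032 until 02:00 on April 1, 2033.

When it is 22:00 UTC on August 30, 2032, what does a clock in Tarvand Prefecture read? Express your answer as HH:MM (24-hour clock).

18:30

At the standard offset (UTC−03:30), 22:00 UTC − 3h30m = 18:30 Tarvand Prefecture standard time.
Daylight saving runs 5 September 2032 – 1 April 2033; the standard-time date in Tarvand Prefecture, August 30, 2032, is outside that window, so Tarvand Prefecture is on standard time at UTC−03:30.
22:00 UTC − 3h30m = 18:30 local.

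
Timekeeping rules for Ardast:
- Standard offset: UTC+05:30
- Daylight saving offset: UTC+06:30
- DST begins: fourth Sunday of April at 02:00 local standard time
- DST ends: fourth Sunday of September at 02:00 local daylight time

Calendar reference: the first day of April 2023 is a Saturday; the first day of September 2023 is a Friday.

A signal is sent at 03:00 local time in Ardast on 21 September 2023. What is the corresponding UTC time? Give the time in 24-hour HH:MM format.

20:30

1 April 2023 is a Saturday, so the first Sunday is April 2 and the fourth is April 23.
1 September 2023 is a Friday, so the first Sunday is September 3 and the fourth is September 24.
Daylight saving runs 23 April – 24 September; 21 September 2023 is inside that window, so Ardast is at UTC+06:30.
03:00 local − 6h30m = 20:30 UTC (rolling into the previous day, 20 September 2023).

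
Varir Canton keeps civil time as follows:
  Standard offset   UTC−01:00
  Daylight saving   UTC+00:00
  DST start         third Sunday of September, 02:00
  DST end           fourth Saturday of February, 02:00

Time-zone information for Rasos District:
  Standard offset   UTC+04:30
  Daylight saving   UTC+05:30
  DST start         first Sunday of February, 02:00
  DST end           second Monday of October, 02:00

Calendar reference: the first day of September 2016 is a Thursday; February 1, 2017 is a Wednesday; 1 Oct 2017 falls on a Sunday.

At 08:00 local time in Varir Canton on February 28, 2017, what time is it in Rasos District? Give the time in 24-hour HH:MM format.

14:30

1 September 2016 is a Thursday, so the first Sunday is September 4 and the third is September 18.
1 February 2017 is a Wednesday, so the first Saturday is February 4 and the fourth is February 25.
Daylight saving runs 18 September 2016 – 25 February 2017; February 28, 2017 is outside that window, so Varir Canton is on standard time at UTC−01:00.
08:00 Varir Canton + 1h = 09:00 UTC.
1 February 2017 is a Wednesday, so the first Sunday is February 5.
1 October 2017 is a Sunday, so the first Monday is October 2 and the second is October 9.
At the standard offset (UTC+04:30), 09:00 UTC + 4h30m = 13:30 Rasos District standard time.
The standard-time date in Rasos District, February 28, 2017, falls between 5 February and 9 October, so daylight saving is in effect and Rasos District is at UTC+05:30.
09:00 UTC + 5h30m = 14:30 Rasos District.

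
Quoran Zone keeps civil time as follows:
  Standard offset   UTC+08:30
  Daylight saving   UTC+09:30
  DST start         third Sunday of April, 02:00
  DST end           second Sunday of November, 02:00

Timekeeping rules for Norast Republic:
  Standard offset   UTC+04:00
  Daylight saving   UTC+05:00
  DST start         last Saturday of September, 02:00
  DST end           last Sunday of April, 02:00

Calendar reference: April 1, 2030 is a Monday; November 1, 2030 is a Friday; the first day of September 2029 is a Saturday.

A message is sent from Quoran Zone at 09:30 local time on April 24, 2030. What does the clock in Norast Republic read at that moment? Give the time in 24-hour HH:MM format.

1 April 2030 is a Monday, so the first Sunday is April 7 and the third is April 21.
1 November 2030 is a Friday, so the first Sunday is November 3 and the second is November 10.
Daylight saving runs 21 April – 10 November; April 24, 2030 is inside that window, so Quoran Zone is at UTC+09:30.
09:30 Quoran Zone − 9h30m = 00:00 UTC.
1 September 2029 is a Saturday, so Saturdays fall on 1, 8, 15, 22, 29; the last is September 29.
1 April 2030 is a Monday, so Sundays fall on 7, 14, 21, 28; the last is April 28.
At the standard offset (UTC+04:00), 00:00 UTC + 4h = 04:00 Norast Republic standard time.
Daylight saving runs 29 September 2029 – 28 April 2030; the standard-time date in Norast Republic, April 24, 2030, is inside that window, so Norast Republic is at UTC+05:00.
00:00 UTC + 5h = 05:00 Norast Republic.

05:00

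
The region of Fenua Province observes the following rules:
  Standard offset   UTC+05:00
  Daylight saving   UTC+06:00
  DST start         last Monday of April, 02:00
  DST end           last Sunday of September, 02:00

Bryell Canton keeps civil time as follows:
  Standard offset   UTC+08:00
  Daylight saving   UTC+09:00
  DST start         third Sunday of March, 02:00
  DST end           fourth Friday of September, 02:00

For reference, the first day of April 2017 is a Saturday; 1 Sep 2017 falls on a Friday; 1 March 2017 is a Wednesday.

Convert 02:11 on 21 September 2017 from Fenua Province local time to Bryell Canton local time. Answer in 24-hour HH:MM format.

05:11

1 April 2017 is a Saturday, so Mondays fall on 3, 10, 17, 24; the last is April 24.
1 September 2017 is a Friday, so Sundays fall on 3, 10, 17, 24; the last is September 24.
21 September 2017 falls between 24 April and 24 September, so daylight saving is in effect and Fenua Province is at UTC+06:00.
02:11 Fenua Province − 6h = 20:11 UTC (rolling into the previous day, 20 September 2017).
1 March 2017 is a Wednesday, so the first Sunday is March 5 and the third is March 19.
1 September 2017 is a Friday, so the first Friday is September 1 and the fourth is September 22.
At the standard offset (UTC+08:00), 20:11 UTC + 8h = 04:11 Bryell Canton standard time (rolling into the next day, 21 September 2017).
The standard-time date in Bryell Canton, 21 September 2017, lies within the daylight-saving period (19 March – 22 September), so Bryell Canton is on daylight time, UTC+09:00.
20:11 UTC + 9h = 05:11 Bryell Canton (rolling into the next day, 21 September 2017).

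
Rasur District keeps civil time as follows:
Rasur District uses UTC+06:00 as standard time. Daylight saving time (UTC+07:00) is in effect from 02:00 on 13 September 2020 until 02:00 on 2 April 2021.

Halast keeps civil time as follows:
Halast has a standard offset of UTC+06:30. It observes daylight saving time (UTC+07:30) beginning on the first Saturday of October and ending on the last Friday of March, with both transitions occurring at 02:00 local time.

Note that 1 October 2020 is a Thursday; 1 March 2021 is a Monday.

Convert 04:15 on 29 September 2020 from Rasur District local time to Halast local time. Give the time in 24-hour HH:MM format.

Daylight saving runs 13 September 2020 – 2 April 2021; 29 September 2020 is inside that window, so Rasur District is at UTC+07:00.
04:15 Rasur District − 7h = 21:15 UTC (rolling into the previous day, 28 September 2020).
1 October 2020 is a Thursday, so the first Saturday is October 3.
1 March 2021 is a Monday, so Fridays fall on 5, 12, 19, 26; the last is March 26.
At the standard offset (UTC+06:30), 21:15 UTC + 6h30m = 03:45 Halast standard time (rolling into the next day, 29 September 2020).
Daylight saving runs 3 October 2020 – 26 March 2021; the standard-time date in Halast, 29 September 2020, is outside that window, so Halast is on standard time at UTC+06:30.
21:15 UTC + 6h30m = 03:45 Halast (rolling into the next day, 29 September 2020).

03:45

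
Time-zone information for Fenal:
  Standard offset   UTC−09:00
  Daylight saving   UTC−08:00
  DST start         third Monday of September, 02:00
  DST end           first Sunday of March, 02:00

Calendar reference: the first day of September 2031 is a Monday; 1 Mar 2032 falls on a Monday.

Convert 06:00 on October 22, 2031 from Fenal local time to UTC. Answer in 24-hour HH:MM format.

14:00

1 September 2031 is a Monday, so the first Monday is September 1 and the third is September 15.
1 March 2032 is a Monday, so the first Sunday is March 7.
Daylight saving runs 15 September 2031 – 7 March 2032; October 22, 2031 is inside that window, so Fenal is at UTC−08:00.
06:00 local + 8h = 14:00 UTC.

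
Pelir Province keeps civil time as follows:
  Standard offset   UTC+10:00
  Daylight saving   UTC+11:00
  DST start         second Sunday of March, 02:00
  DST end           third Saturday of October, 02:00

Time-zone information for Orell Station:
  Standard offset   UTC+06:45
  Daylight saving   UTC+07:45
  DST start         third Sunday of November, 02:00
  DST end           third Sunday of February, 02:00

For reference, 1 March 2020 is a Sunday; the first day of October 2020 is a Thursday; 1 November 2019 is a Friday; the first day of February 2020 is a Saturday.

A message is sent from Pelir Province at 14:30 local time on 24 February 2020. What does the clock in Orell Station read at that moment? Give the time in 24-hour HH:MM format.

1 March 2020 is a Sunday, so the first Sunday is March 1 and the second is March 8.
1 October 2020 is a Thursday, so the first Saturday is October 3 and the third is October 17.
24 February 2020 is outside the daylight-saving period (8 March – 17 October), so Pelir Province is on standard time, UTC+10:00.
14:30 Pelir Province − 10h = 04:30 UTC.
1 November 2019 is a Friday, so the first Sunday is November 3 and the third is November 17.
1 February 2020 is a Saturday, so the first Sunday is February 2 and the third is February 16.
At the standard offset (UTC+06:45), 04:30 UTC + 6h45m = 11:15 Orell Station standard time.
The standard-time date in Orell Station, 24 February 2020, does not fall between 17 November 2019 and 16 February 2020, so daylight saving is not in effect and Orell Station is at UTC+06:45.
04:30 UTC + 6h45m = 11:15 Orell Station.

11:15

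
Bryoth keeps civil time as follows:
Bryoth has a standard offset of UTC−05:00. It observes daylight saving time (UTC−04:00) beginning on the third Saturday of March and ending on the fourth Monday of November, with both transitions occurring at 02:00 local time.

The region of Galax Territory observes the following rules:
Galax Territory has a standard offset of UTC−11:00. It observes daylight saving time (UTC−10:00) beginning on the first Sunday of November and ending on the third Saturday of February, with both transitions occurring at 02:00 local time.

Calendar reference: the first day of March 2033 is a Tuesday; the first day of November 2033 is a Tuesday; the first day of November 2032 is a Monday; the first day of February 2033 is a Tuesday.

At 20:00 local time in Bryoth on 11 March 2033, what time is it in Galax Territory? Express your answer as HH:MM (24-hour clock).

14:00

1 March 2033 is a Tuesday, so the first Saturday is March 5 and the third is March 19.
1 November 2033 is a Tuesday, so the first Monday is November 7 and the fourth is November 28.
11 March 2033 is outside the daylight-saving period (19 March – 28 November), so Bryoth is on standard time, UTC−05:00.
20:00 Bryoth + 5h = 01:00 UTC (rolling into the next day, 12 March 2033).
1 November 2032 is a Monday, so the first Sunday is November 7.
1 February 2033 is a Tuesday, so the first Saturday is February 5 and the third is February 19.
At the standard offset (UTC−11:00), 01:00 UTC − 11h = 14:00 Galax Territory standard time (rolling into the previous day, 11 March 2033).
The standard-time date in Galax Territory, 11 March 2033, is outside the daylight-saving period (7 November 2032 – 19 February 2033), so Galax Territory is on standard time, UTC−11:00.
01:00 UTC − 11h = 14:00 Galax Territory (rolling into the previous day, 11 March 2033).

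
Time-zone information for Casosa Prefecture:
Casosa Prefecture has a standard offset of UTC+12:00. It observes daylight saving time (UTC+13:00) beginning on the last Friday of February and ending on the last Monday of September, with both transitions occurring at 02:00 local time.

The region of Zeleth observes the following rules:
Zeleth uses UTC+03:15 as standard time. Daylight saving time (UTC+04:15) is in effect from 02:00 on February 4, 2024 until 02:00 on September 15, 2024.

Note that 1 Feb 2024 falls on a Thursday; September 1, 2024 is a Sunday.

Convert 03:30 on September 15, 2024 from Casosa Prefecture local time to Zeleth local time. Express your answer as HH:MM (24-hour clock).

18:45

1 February 2024 is a Thursday, so Fridays fall on 2, 9, 16, 23; the last is February 23.
1 September 2024 is a Sunday, so Mondays fall on 2, 9, 16, 23, 30; the last is September 30.
September 15, 2024 falls between 23 February and 30 September, so daylight saving is in effect and Casosa Prefecture is at UTC+13:00.
03:30 Casosa Prefecture − 13h = 14:30 UTC (rolling into the previous day, 14 September 2024).
At the standard offset (UTC+03:15), 14:30 UTC + 3h15m = 17:45 Zeleth standard time.
Daylight saving runs 4 February – 15 September; the standard-time date in Zeleth, September 14, 2024, is inside that window, so Zeleth is at UTC+04:15.
14:30 UTC + 4h15m = 18:45 Zeleth.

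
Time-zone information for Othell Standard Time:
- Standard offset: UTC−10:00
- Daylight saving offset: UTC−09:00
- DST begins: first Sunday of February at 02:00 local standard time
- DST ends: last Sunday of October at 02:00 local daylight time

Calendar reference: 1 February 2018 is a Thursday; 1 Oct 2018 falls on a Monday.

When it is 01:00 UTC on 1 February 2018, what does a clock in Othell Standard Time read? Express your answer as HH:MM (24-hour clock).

1 February 2018 is a Thursday, so the first Sunday is February 4.
1 October 2018 is a Monday, so Sundays fall on 7, 14, 21, 28; the last is October 28.
At the standard offset (UTC−10:00), 01:00 UTC − 10h = 15:00 Othell Standard Time standard time (rolling into the previous day, 31 January 2018).
Daylight saving runs 4 February – 28 October; the standard-time date in Othell Standard Time, 31 January 2018, is outside that window, so Othell Standard Time is on standard time at UTC−10:00.
01:00 UTC − 10h = 15:00 local (rolling into the previous day, 31 January 2018).

15:00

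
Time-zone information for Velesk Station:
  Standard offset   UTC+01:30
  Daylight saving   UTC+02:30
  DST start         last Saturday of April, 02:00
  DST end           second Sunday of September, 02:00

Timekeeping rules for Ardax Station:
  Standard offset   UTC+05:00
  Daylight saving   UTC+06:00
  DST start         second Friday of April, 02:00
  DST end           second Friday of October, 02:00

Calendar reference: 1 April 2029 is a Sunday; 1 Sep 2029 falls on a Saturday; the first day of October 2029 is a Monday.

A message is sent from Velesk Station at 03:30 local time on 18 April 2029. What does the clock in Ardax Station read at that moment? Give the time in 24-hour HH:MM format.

08:00

1 April 2029 is a Sunday, so Saturdays fall on 7, 14, 21, 28; the last is April 28.
1 September 2029 is a Saturday, so the first Sunday is September 2 and the second is September 9.
18 April 2029 is outside the daylight-saving period (28 April – 9 September), so Velesk Station is on standard time, UTC+01:30.
03:30 Velesk Station − 1h30m = 02:00 UTC.
1 April 2029 is a Sunday, so the first Friday is April 6 and the second is April 13.
1 October 2029 is a Monday, so the first Friday is October 5 and the second is October 12.
At the standard offset (UTC+05:00), 02:00 UTC + 5h = 07:00 Ardax Station standard time.
Daylight saving runs 13 April – 12 October; the standard-time date in Ardax Station, 18 April 2029, is inside that window, so Ardax Station is at UTC+06:00.
02:00 UTC + 6h = 08:00 Ardax Station.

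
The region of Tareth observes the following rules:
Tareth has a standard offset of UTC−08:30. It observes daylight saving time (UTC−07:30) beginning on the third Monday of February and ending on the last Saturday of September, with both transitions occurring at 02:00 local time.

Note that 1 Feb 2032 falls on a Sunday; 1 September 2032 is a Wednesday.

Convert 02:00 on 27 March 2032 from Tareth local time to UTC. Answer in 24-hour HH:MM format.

09:30

1 February 2032 is a Sunday, so the first Monday is February 2 and the third is February 16.
1 September 2032 is a Wednesday, so Saturdays fall on 4, 11, 18, 25; the last is September 25.
Daylight saving runs 16 February – 25 September; 27 March 2032 is inside that window, so Tareth is at UTC−07:30.
02:00 local + 7h30m = 09:30 UTC.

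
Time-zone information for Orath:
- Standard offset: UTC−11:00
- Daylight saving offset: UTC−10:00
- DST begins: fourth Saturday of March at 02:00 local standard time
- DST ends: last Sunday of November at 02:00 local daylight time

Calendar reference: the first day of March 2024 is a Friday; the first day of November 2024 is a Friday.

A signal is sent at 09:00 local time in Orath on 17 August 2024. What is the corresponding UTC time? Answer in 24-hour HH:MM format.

1 March 2024 is a Friday, so the first Saturday is March 2 and the fourth is March 23.
1 November 2024 is a Friday, so Sundays fall on 3, 10, 17, 24; the last is November 24.
17 August 2024 lies within the daylight-saving period (23 March – 24 November), so Orath is on daylight time, UTC−10:00.
09:00 local + 10h = 19:00 UTC.

19:00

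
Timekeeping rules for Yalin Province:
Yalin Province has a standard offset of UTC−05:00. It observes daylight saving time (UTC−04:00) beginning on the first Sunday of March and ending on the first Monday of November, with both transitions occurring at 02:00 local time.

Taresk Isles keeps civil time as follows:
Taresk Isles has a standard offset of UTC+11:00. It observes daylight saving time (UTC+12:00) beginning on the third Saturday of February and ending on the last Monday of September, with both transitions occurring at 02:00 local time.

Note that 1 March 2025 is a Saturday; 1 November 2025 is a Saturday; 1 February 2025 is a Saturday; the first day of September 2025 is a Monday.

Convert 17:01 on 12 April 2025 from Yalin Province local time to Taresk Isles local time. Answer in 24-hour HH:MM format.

1 March 2025 is a Saturday, so the first Sunday is March 2.
1 November 2025 is a Saturday, so the first Monday is November 3.
12 April 2025 lies within the daylight-saving period (2 March – 3 November), so Yalin Province is on daylight time, UTC−04:00.
17:01 Yalin Province + 4h = 21:01 UTC.
1 February 2025 is a Saturday, so the first Saturday is February 1 and the third is February 15.
1 September 2025 is a Monday, so Mondays fall on 1, 8, 15, 22, 29; the last is September 29.
At the standard offset (UTC+11:00), 21:01 UTC + 11h = 08:01 Taresk Isles standard time (rolling into the next day, 13 April 2025).
The standard-time date in Taresk Isles, 13 April 2025, lies within the daylight-saving period (15 February – 29 September), so Taresk Isles is on daylight time, UTC+12:00.
21:01 UTC + 12h = 09:01 Taresk Isles (rolling into the next day, 13 April 2025).

09:01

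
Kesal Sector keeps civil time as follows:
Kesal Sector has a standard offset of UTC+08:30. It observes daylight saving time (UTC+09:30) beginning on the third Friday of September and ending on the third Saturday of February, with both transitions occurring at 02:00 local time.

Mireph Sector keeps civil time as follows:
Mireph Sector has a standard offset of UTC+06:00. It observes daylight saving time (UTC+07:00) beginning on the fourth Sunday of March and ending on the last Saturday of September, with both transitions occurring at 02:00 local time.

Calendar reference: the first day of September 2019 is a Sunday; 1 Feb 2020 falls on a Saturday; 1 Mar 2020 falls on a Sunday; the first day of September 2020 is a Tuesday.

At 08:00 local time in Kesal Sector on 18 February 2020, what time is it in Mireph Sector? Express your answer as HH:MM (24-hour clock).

05:30

1 September 2019 is a Sunday, so the first Friday is September 6 and the third is September 20.
1 February 2020 is a Saturday, so the first Saturday is February 1 and the third is February 15.
Daylight saving runs 20 September 2019 – 15 February 2020; 18 February 2020 is outside that window, so Kesal Sector is on standard time at UTC+08:30.
08:00 Kesal Sector − 8h30m = 23:30 UTC (rolling into the previous day, 17 February 2020).
1 March 2020 is a Sunday, so the first Sunday is March 1 and the fourth is March 22.
1 September 2020 is a Tuesday, so Saturdays fall on 5, 12, 19, 26; the last is September 26.
At the standard offset (UTC+06:00), 23:30 UTC + 6h = 05:30 Mireph Sector standard time (rolling into the next day, 18 February 2020).
The standard-time date in Mireph Sector, 18 February 2020, does not fall between 22 March and 26 September, so daylight saving is not in effect and Mireph Sector is at UTC+06:00.
23:30 UTC + 6h = 05:30 Mireph Sector (rolling into the next day, 18 February 2020).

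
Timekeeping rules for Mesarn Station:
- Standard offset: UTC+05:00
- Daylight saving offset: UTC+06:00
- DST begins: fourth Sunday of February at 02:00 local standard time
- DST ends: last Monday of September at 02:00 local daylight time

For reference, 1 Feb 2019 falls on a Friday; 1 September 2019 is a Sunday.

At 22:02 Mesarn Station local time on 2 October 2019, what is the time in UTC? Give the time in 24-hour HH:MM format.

17:02

1 February 2019 is a Friday, so the first Sunday is February 3 and the fourth is February 24.
1 September 2019 is a Sunday, so Mondays fall on 2, 9, 16, 23, 30; the last is September 30.
2 October 2019 does not fall between 24 February and 30 September, so daylight saving is not in effect and Mesarn Station is at UTC+05:00.
22:02 local − 5h = 17:02 UTC.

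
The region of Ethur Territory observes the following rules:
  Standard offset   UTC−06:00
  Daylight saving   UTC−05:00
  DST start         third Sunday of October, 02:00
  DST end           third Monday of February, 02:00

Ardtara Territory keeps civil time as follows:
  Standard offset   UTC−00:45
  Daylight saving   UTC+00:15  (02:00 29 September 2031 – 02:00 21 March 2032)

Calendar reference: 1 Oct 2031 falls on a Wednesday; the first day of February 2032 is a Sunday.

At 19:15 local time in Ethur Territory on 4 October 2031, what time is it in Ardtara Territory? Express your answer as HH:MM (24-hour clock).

01:30

1 October 2031 is a Wednesday, so the first Sunday is October 5 and the third is October 19.
1 February 2032 is a Sunday, so the first Monday is February 2 and the third is February 16.
Daylight saving runs 19 October 2031 – 16 February 2032; 4 October 2031 is outside that window, so Ethur Territory is on standard time at UTC−06:00.
19:15 Ethur Territory + 6h = 01:15 UTC (rolling into the next day, 5 October 2031).
At the standard offset (UTC−00:45), 01:15 UTC − 0h45m = 00:30 Ardtara Territory standard time.
The standard-time date in Ardtara Territory, 5 October 2031, falls between 29 September 2031 and 21 March 2032, so daylight saving is in effect and Ardtara Territory is at UTC+00:15.
01:15 UTC + 0h15m = 01:30 Ardtara Territory.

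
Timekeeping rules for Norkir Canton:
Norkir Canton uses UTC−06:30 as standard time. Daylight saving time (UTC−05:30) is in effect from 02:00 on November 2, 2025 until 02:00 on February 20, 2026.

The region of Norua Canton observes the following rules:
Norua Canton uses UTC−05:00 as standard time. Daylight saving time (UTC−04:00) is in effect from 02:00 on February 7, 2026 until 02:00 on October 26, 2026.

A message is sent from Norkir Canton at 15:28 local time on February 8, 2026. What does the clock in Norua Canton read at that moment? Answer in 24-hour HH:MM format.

16:58

February 8, 2026 falls between 2 November 2025 and 20 February 2026, so daylight saving is in effect and Norkir Canton is at UTC−05:30.
15:28 Norkir Canton + 5h30m = 20:58 UTC.
At the standard offset (UTC−05:00), 20:58 UTC − 5h = 15:58 Norua Canton standard time.
The standard-time date in Norua Canton, February 8, 2026, falls between 7 February and 26 October, so daylight saving is in effect and Norua Canton is at UTC−04:00.
20:58 UTC − 4h = 16:58 Norua Canton.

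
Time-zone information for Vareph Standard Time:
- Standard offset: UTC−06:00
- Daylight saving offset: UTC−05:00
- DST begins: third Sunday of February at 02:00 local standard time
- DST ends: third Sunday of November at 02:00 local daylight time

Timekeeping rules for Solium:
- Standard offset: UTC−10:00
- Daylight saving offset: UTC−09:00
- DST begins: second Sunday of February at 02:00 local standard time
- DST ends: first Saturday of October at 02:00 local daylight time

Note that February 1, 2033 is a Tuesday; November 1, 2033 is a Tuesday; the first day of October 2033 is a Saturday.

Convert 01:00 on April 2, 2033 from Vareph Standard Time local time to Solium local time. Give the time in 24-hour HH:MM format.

21:00

1 February 2033 is a Tuesday, so the first Sunday is February 6 and the third is February 20.
1 November 2033 is a Tuesday, so the first Sunday is November 6 and the third is November 20.
April 2, 2033 falls between 20 February and 20 November, so daylight saving is in effect and Vareph Standard Time is at UTC−05:00.
01:00 Vareph Standard Time + 5h = 06:00 UTC.
1 February 2033 is a Tuesday, so the first Sunday is February 6 and the second is February 13.
1 October 2033 is a Saturday, so the first Saturday is October 1.
At the standard offset (UTC−10:00), 06:00 UTC − 10h = 20:00 Solium standard time (rolling into the previous day, 1 April 2033).
The standard-time date in Solium, April 1, 2033, falls between 13 February and 1 October, so daylight saving is in effect and Solium is at UTC−09:00.
06:00 UTC − 9h = 21:00 Solium (rolling into the previous day, 1 April 2033).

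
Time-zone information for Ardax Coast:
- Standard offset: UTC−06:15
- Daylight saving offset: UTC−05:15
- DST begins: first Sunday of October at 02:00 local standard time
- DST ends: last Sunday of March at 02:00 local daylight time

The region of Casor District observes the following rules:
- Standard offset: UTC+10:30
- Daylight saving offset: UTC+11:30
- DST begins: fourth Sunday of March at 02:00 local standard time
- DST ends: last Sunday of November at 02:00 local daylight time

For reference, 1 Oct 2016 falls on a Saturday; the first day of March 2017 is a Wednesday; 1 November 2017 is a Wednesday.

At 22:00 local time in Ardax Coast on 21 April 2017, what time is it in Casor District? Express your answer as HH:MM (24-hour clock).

15:45

1 October 2016 is a Saturday, so the first Sunday is October 2.
1 March 2017 is a Wednesday, so Sundays fall on 5, 12, 19, 26; the last is March 26.
Daylight saving runs 2 October 2016 – 26 March 2017; 21 April 2017 is outside that window, so Ardax Coast is on standard time at UTC−06:15.
22:00 Ardax Coast + 6h15m = 04:15 UTC (rolling into the next day, 22 April 2017).
1 March 2017 is a Wednesday, so the first Sunday is March 5 and the fourth is March 26.
1 November 2017 is a Wednesday, so Sundays fall on 5, 12, 19, 26; the last is November 26.
At the standard offset (UTC+10:30), 04:15 UTC + 10h30m = 14:45 Casor District standard time.
The standard-time date in Casor District, 22 April 2017, lies within the daylight-saving period (26 March – 26 November), so Casor District is on daylight time, UTC+11:30.
04:15 UTC + 11h30m = 15:45 Casor District.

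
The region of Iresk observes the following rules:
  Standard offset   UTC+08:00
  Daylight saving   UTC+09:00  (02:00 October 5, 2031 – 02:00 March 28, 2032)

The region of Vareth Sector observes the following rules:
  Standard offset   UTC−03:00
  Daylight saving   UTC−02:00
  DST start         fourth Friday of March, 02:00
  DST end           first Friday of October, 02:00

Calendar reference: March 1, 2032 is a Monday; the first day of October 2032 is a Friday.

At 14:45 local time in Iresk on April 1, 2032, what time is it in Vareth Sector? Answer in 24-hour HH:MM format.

Daylight saving runs 5 October 2031 – 28 March 2032; April 1, 2032 is outside that window, so Iresk is on standard time at UTC+08:00.
14:45 Iresk − 8h = 06:45 UTC.
1 March 2032 is a Monday, so the first Friday is March 5 and the fourth is March 26.
1 October 2032 is a Friday, so the first Friday is October 1.
At the standard offset (UTC−03:00), 06:45 UTC − 3h = 03:45 Vareth Sector standard time.
The standard-time date in Vareth Sector, April 1, 2032, lies within the daylight-saving period (26 March – 1 October), so Vareth Sector is on daylight time, UTC−02:00.
06:45 UTC − 2h = 04:45 Vareth Sector.

04:45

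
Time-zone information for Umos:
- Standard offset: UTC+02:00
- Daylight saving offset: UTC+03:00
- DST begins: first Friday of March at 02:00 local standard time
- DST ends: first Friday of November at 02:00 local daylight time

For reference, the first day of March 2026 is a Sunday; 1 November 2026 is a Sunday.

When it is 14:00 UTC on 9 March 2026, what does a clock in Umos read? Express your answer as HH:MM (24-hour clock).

1 March 2026 is a Sunday, so the first Friday is March 6.
1 November 2026 is a Sunday, so the first Friday is November 6.
At the standard offset (UTC+02:00), 14:00 UTC + 2h = 16:00 Umos standard time.
Daylight saving runs 6 March – 6 November; the standard-time date in Umos, 9 March 2026, is inside that window, so Umos is at UTC+03:00.
14:00 UTC + 3h = 17:00 local.

17:00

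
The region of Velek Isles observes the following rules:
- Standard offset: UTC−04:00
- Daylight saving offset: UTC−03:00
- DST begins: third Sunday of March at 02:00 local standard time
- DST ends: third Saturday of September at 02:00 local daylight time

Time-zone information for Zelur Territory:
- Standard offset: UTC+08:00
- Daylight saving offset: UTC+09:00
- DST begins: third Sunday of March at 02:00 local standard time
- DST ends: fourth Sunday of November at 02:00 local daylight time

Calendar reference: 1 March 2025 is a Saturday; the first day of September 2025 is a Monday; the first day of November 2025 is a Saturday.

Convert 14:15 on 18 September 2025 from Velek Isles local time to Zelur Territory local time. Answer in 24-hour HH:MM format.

02:15

1 March 2025 is a Saturday, so the first Sunday is March 2 and the third is March 16.
1 September 2025 is a Monday, so the first Saturday is September 6 and the third is September 20.
18 September 2025 lies within the daylight-saving period (16 March – 20 September), so Velek Isles is on daylight time, UTC−03:00.
14:15 Velek Isles + 3h = 17:15 UTC.
1 March 2025 is a Saturday, so the first Sunday is March 2 and the third is March 16.
1 November 2025 is a Saturday, so the first Sunday is November 2 and the fourth is November 23.
At the standard offset (UTC+08:00), 17:15 UTC + 8h = 01:15 Zelur Territory standard time (rolling into the next day, 19 September 2025).
The standard-time date in Zelur Territory, 19 September 2025, falls between 16 March and 23 November, so daylight saving is in effect and Zelur Territory is at UTC+09:00.
17:15 UTC + 9h = 02:15 Zelur Territory (rolling into the next day, 19 September 2025).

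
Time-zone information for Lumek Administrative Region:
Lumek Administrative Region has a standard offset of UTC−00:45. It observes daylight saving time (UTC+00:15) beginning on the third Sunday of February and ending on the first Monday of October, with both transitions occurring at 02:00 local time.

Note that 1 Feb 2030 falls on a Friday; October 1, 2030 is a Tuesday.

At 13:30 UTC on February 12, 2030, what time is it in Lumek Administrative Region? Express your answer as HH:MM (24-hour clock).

1 February 2030 is a Friday, so the first Sunday is February 3 and the third is February 17.
1 October 2030 is a Tuesday, so the first Monday is October 7.
At the standard offset (UTC−00:45), 13:30 UTC − 0h45m = 12:45 Lumek Administrative Region standard time.
The standard-time date in Lumek Administrative Region, February 12, 2030, is outside the daylight-saving period (17 February – 7 October), so Lumek Administrative Region is on standard time, UTC−00:45.
13:30 UTC − 0h45m = 12:45 local.

12:45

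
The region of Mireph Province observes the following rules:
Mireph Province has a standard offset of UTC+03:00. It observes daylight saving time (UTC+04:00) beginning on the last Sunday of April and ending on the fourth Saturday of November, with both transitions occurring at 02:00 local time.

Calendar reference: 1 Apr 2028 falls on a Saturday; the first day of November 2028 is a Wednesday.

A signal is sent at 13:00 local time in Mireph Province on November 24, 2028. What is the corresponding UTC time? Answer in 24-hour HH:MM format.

09:00

1 April 2028 is a Saturday, so Sundays fall on 2, 9, 16, 23, 30; the last is April 30.
1 November 2028 is a Wednesday, so the first Saturday is November 4 and the fourth is November 25.
November 24, 2028 falls between 30 April and 25 November, so daylight saving is in effect and Mireph Province is at UTC+04:00.
13:00 local − 4h = 09:00 UTC.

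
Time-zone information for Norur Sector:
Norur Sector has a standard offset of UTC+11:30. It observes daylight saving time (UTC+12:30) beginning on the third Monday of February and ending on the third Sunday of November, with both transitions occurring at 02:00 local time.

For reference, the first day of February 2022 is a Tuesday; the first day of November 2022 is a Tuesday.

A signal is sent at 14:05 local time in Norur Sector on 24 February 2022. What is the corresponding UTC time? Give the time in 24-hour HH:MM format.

1 February 2022 is a Tuesday, so the first Monday is February 7 and the third is February 21.
1 November 2022 is a Tuesday, so the first Sunday is November 6 and the third is November 20.
24 February 2022 lies within the daylight-saving period (21 February – 20 November), so Norur Sector is on daylight time, UTC+12:30.
14:05 local − 12h30m = 01:35 UTC.

01:35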